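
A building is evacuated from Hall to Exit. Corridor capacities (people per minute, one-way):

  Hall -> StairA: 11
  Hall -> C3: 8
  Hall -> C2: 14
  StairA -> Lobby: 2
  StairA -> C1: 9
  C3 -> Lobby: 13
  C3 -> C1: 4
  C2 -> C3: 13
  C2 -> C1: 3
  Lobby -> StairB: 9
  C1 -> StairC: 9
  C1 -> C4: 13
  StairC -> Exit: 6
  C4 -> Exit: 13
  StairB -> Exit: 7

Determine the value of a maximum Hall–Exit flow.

Augment Hall→StairA→Lobby→StairB→Exit: bottleneck 2, flow now 2.
Augment Hall→StairA→C1→StairC→Exit: bottleneck 6, flow now 8.
Augment Hall→StairA→C1→C4→Exit: bottleneck 3, flow now 11.
Augment Hall→C3→Lobby→StairB→Exit: bottleneck 5, flow now 16.
Augment Hall→C3→C1→C4→Exit: bottleneck 3, flow now 19.
Augment Hall→C2→C1→C4→Exit: bottleneck 3, flow now 22.
Augment Hall→C2→C3→C1→C4→Exit: bottleneck 1, flow now 23.
No augmenting path remains; maximum flow = 23.
In the residual graph, reachable from Hall: {Hall, StairA, C3, C2, Lobby, StairB}.
Min-cut edges: StairA→C1 (9), C3→C1 (4), C2→C1 (3), StairB→Exit (7); capacity 9 + 4 + 3 + 7 = 23.
This cut is saturated, so no flow can exceed 23.

23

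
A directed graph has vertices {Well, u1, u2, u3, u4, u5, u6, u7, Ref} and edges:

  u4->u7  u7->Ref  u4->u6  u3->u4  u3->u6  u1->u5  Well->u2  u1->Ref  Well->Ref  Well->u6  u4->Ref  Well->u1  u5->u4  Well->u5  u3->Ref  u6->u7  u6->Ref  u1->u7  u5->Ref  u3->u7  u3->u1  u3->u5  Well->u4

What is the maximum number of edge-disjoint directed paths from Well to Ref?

Assign every edge capacity 1; by Menger, the answer equals the max flow.
Path Well→Ref (+1); total 1.
Path Well→u1→Ref (+1); total 2.
Path Well→u4→Ref (+1); total 3.
Path Well→u5→Ref (+1); total 4.
Path Well→u6→Ref (+1); total 5.
No residual Well→Ref path; max flow = 5.
Certifying cut of size 5: {Well→Ref, Well→u1, Well→u4, Well→u5, Well→u6}.

5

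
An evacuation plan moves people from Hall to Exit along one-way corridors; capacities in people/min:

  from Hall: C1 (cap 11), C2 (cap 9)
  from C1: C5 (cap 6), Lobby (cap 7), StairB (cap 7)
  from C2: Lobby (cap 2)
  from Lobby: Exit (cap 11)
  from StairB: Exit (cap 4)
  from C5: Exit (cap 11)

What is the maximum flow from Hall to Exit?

13

Augment Hall→C1→Lobby→Exit: bottleneck 7, flow now 7.
Augment Hall→C1→StairB→Exit: bottleneck 4, flow now 11.
Augment Hall→C2→Lobby→Exit: bottleneck 2, flow now 13.
No augmenting path remains; maximum flow = 13.
In the residual graph, reachable from Hall: {Hall, C2}.
Min-cut edges: Hall→C1 (11), C2→Lobby (2); capacity 11 + 2 = 13.
This cut is saturated, so no flow can exceed 13.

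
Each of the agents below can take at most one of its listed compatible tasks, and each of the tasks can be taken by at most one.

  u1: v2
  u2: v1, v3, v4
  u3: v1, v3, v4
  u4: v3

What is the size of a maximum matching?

4

Unit-capacity flow: source→left, listed edges, right→sink; max matching = max flow.
Augmenting path u1→v2 (+1); matched 1.
Augmenting path u2→v1 (+1); matched 2.
Augmenting path u3→v3 (+1); matched 3.
Augmenting path u4→v3→u3→v4 (+1); matched 4.
No augmenting path remains; maximum matching = 4.
König certificate: {u1, u2, u3, u4} is a vertex cover of size 4 (every listed pair touches it), so no matching can be larger.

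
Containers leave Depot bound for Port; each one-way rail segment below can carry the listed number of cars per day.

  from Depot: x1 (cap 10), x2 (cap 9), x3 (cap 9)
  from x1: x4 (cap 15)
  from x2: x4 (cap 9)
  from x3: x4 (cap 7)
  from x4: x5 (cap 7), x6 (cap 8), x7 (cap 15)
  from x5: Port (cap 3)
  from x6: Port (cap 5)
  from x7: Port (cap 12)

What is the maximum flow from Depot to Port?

Augment Depot→x1→x4→x5→Port: bottleneck 3, flow now 3.
Augment Depot→x1→x4→x6→Port: bottleneck 5, flow now 8.
Augment Depot→x1→x4→x7→Port: bottleneck 2, flow now 10.
Augment Depot→x2→x4→x7→Port: bottleneck 9, flow now 19.
Augment Depot→x3→x4→x7→Port: bottleneck 1, flow now 20.
No augmenting path remains; maximum flow = 20.
In the residual graph, reachable from Depot: {Depot, x1, x2, x3, x4, x5, x6, x7}.
Min-cut edges: x5→Port (3), x6→Port (5), x7→Port (12); capacity 3 + 5 + 12 = 20.
This cut is saturated, so no flow can exceed 20.

20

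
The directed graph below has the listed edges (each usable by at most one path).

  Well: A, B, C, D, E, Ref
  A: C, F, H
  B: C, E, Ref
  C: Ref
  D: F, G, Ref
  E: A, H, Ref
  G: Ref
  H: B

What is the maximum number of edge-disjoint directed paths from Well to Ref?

5

Assign every edge capacity 1; by Menger, the answer equals the max flow.
Path Well→Ref (+1); total 1.
Path Well→B→Ref (+1); total 2.
Path Well→C→Ref (+1); total 3.
Path Well→D→Ref (+1); total 4.
Path Well→E→Ref (+1); total 5.
No residual Well→Ref path; max flow = 5.
Certifying cut of size 5: {B→Ref, C→Ref, E→Ref, Well→D, Well→Ref}.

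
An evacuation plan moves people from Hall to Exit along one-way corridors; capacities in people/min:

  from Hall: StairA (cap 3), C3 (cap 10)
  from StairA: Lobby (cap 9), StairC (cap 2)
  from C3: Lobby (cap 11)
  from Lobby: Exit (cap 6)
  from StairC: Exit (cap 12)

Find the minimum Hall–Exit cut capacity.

Augment Hall→StairA→Lobby→Exit: bottleneck 3, flow now 3.
Augment Hall→C3→Lobby→Exit: bottleneck 3, flow now 6.
Augment Hall→C3→Lobby→StairA→StairC→Exit: bottleneck 2, flow now 8. (uses reverse residual edge)
No augmenting path remains; maximum flow = 8.
By max-flow min-cut, the minimum cut capacity equals the max flow.
In the residual graph, reachable from Hall: {Hall, StairA, C3, Lobby}.
Min-cut edges: StairA→StairC (2), Lobby→Exit (6); capacity 2 + 6 = 8.

8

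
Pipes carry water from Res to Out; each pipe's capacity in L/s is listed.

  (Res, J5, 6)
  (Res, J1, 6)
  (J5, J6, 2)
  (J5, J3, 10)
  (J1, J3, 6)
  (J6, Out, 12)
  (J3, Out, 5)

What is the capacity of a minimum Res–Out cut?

7

Augment Res→J5→J6→Out: bottleneck 2, flow now 2.
Augment Res→J5→J3→Out: bottleneck 4, flow now 6.
Augment Res→J1→J3→Out: bottleneck 1, flow now 7.
No augmenting path remains; maximum flow = 7.
By max-flow min-cut, the minimum cut capacity equals the max flow.
In the residual graph, reachable from Res: {Res, J5, J1, J3}.
Min-cut edges: J5→J6 (2), J3→Out (5); capacity 2 + 5 = 7.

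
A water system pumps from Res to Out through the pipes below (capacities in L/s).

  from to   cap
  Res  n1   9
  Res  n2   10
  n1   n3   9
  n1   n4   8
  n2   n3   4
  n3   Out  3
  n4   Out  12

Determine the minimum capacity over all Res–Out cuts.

Augment Res→n1→n3→Out: bottleneck 3, flow now 3.
Augment Res→n1→n4→Out: bottleneck 6, flow now 9.
Augment Res→n2→n3→n1→n4→Out: bottleneck 2, flow now 11. (uses reverse residual edge)
No augmenting path remains; maximum flow = 11.
By max-flow min-cut, the minimum cut capacity equals the max flow.
In the residual graph, reachable from Res: {Res, n1, n2, n3}.
Min-cut edges: n1→n4 (8), n3→Out (3); capacity 8 + 3 = 11.

11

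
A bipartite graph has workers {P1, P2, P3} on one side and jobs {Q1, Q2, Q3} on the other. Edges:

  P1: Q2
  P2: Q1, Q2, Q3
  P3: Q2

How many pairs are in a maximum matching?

Unit-capacity flow: source→left, listed edges, right→sink; max matching = max flow.
Augmenting path P1→Q2 (+1); matched 1.
Augmenting path P2→Q1 (+1); matched 2.
No augmenting path remains; maximum matching = 2.
König certificate: {P2, Q2} is a vertex cover of size 2 (every listed pair touches it), so no matching can be larger.

2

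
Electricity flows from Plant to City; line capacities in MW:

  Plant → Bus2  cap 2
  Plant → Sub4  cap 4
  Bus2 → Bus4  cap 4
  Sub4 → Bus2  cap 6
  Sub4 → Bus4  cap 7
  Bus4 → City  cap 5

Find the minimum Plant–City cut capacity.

5

Augment Plant→Bus2→Bus4→City: bottleneck 2, flow now 2.
Augment Plant→Sub4→Bus4→City: bottleneck 3, flow now 5.
No augmenting path remains; maximum flow = 5.
By max-flow min-cut, the minimum cut capacity equals the max flow.
In the residual graph, reachable from Plant: {Plant, Bus2, Sub4, Bus4}.
Min-cut edges: Bus4→City (5); capacity 5 = 5.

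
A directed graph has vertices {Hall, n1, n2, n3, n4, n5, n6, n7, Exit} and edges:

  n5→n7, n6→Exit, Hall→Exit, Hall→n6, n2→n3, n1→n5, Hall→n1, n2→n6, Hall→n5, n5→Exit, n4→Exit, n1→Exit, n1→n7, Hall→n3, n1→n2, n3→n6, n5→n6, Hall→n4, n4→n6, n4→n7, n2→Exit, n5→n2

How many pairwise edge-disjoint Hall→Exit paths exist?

Assign every edge capacity 1; by Menger, the answer equals the max flow.
Path Hall→Exit (+1); total 1.
Path Hall→n1→Exit (+1); total 2.
Path Hall→n4→Exit (+1); total 3.
Path Hall→n5→Exit (+1); total 4.
Path Hall→n6→Exit (+1); total 5.
No residual Hall→Exit path; max flow = 5.
Certifying cut of size 5: {Hall→Exit, Hall→n1, Hall→n4, Hall→n5, n6→Exit}.

5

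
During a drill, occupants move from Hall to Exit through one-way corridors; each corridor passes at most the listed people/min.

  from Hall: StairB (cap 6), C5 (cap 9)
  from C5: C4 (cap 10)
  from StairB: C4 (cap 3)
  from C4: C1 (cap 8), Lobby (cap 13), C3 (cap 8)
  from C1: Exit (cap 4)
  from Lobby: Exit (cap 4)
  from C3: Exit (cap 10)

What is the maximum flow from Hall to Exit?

Augment Hall→C5→C4→C1→Exit: bottleneck 4, flow now 4.
Augment Hall→C5→C4→Lobby→Exit: bottleneck 4, flow now 8.
Augment Hall→C5→C4→C3→Exit: bottleneck 1, flow now 9.
Augment Hall→StairB→C4→C3→Exit: bottleneck 3, flow now 12.
No augmenting path remains; maximum flow = 12.
In the residual graph, reachable from Hall: {Hall, StairB}.
Min-cut edges: Hall→C5 (9), StairB→C4 (3); capacity 9 + 3 = 12.
This cut is saturated, so no flow can exceed 12.

12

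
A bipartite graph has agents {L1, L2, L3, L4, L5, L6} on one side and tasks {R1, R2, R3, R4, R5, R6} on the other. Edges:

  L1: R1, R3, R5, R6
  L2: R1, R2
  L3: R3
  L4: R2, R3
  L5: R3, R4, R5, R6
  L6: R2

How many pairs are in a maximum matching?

Unit-capacity flow: source→left, listed edges, right→sink; max matching = max flow.
Augmenting path L1→R1 (+1); matched 1.
Augmenting path L2→R2 (+1); matched 2.
Augmenting path L3→R3 (+1); matched 3.
Augmenting path L5→R4 (+1); matched 4.
Augmenting path L4→R2→L2→R1→L1→R5 (+1); matched 5.
No augmenting path remains; maximum matching = 5.
König certificate: {L1, L2, L5, R2, R3} is a vertex cover of size 5 (every listed pair touches it), so no matching can be larger.

5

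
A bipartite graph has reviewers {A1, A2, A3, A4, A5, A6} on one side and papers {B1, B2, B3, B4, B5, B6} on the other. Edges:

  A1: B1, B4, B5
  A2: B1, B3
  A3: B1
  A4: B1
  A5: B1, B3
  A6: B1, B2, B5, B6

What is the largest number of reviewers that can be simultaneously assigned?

Unit-capacity flow: source→left, listed edges, right→sink; max matching = max flow.
Augmenting path A1→B1 (+1); matched 1.
Augmenting path A2→B3 (+1); matched 2.
Augmenting path A6→B2 (+1); matched 3.
Augmenting path A3→B1→A1→B4 (+1); matched 4.
No augmenting path remains; maximum matching = 4.
König certificate: {A1, A6, B1, B3} is a vertex cover of size 4 (every listed pair touches it), so no matching can be larger.

4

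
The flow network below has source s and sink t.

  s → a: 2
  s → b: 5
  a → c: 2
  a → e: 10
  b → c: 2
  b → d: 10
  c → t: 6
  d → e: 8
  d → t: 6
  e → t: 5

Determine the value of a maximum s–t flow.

Augment s→a→c→t: bottleneck 2, flow now 2.
Augment s→b→c→t: bottleneck 2, flow now 4.
Augment s→b→d→t: bottleneck 3, flow now 7.
No augmenting path remains; maximum flow = 7.
In the residual graph, reachable from s: {s}.
Min-cut edges: s→a (2), s→b (5); capacity 2 + 5 = 7.
This cut is saturated, so no flow can exceed 7.

7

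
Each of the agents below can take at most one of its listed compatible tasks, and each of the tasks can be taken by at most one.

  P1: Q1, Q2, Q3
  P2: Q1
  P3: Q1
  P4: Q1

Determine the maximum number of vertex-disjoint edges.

2

Unit-capacity flow: source→left, listed edges, right→sink; max matching = max flow.
Augmenting path P1→Q1 (+1); matched 1.
Augmenting path P2→Q1→P1→Q2 (+1); matched 2.
No augmenting path remains; maximum matching = 2.
König certificate: {P1, Q1} is a vertex cover of size 2 (every listed pair touches it), so no matching can be larger.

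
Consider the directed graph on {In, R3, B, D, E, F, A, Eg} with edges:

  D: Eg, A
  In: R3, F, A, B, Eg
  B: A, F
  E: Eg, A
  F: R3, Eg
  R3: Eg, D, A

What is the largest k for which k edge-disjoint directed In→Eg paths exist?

Assign every edge capacity 1; by Menger, the answer equals the max flow.
Path In→Eg (+1); total 1.
Path In→R3→Eg (+1); total 2.
Path In→F→Eg (+1); total 3.
Path In→B→F→R3→D→Eg (+1); total 4.
No residual In→Eg path; max flow = 4.
Certifying cut of size 4: {In→B, In→Eg, In→F, In→R3}.

4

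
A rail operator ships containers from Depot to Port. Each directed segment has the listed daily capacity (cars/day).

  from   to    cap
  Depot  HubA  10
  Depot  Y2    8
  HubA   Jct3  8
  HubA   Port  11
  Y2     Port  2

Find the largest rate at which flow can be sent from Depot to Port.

12

Augment Depot→HubA→Port: bottleneck 10, flow now 10.
Augment Depot→Y2→Port: bottleneck 2, flow now 12.
No augmenting path remains; maximum flow = 12.
In the residual graph, reachable from Depot: {Depot, Y2}.
Min-cut edges: Depot→HubA (10), Y2→Port (2); capacity 10 + 2 = 12.
This cut is saturated, so no flow can exceed 12.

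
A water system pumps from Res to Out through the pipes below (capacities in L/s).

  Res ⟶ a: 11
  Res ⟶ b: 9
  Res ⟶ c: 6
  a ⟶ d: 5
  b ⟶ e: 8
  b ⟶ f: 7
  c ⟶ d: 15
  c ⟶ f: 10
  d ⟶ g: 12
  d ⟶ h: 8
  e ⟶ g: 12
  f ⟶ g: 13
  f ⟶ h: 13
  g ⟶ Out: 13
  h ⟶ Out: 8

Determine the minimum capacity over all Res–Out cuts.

20

Augment Res→a→d→g→Out: bottleneck 5, flow now 5.
Augment Res→b→e→g→Out: bottleneck 8, flow now 13.
Augment Res→b→f→h→Out: bottleneck 1, flow now 14.
Augment Res→c→d→h→Out: bottleneck 6, flow now 20.
No augmenting path remains; maximum flow = 20.
By max-flow min-cut, the minimum cut capacity equals the max flow.
In the residual graph, reachable from Res: {Res, a}.
Min-cut edges: Res→b (9), Res→c (6), a→d (5); capacity 9 + 6 + 5 = 20.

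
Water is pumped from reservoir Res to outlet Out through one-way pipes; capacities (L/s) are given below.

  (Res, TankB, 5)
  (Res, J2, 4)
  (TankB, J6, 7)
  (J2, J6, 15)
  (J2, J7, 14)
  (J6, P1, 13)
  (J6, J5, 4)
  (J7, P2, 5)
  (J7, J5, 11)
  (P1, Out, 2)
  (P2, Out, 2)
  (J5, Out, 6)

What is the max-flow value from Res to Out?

9

Augment Res→TankB→J6→P1→Out: bottleneck 2, flow now 2.
Augment Res→TankB→J6→J5→Out: bottleneck 3, flow now 5.
Augment Res→J2→J6→J5→Out: bottleneck 1, flow now 6.
Augment Res→J2→J7→P2→Out: bottleneck 2, flow now 8.
Augment Res→J2→J7→J5→Out: bottleneck 1, flow now 9.
No augmenting path remains; maximum flow = 9.
In the residual graph, reachable from Res: {Res}.
Min-cut edges: Res→TankB (5), Res→J2 (4); capacity 5 + 4 = 9.
This cut is saturated, so no flow can exceed 9.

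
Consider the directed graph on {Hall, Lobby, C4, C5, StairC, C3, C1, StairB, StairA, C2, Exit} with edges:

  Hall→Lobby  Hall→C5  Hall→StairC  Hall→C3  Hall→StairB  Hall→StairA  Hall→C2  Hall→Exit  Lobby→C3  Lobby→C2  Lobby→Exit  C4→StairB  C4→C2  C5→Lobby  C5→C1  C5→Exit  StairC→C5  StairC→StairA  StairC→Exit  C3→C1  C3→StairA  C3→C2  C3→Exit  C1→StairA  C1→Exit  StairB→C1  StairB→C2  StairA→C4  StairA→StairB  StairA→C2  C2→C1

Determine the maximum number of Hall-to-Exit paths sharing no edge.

6

Assign every edge capacity 1; by Menger, the answer equals the max flow.
Path Hall→Exit (+1); total 1.
Path Hall→Lobby→Exit (+1); total 2.
Path Hall→C5→Exit (+1); total 3.
Path Hall→StairC→Exit (+1); total 4.
Path Hall→C3→Exit (+1); total 5.
Path Hall→StairB→C1→Exit (+1); total 6.
No residual Hall→Exit path; max flow = 6.
Certifying cut of size 6: {C1→Exit, Hall→C3, Hall→C5, Hall→Exit, Hall→Lobby, Hall→StairC}.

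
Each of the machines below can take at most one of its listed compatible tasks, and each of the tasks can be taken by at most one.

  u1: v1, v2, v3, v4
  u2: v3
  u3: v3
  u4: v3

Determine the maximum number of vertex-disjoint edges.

2

Unit-capacity flow: source→left, listed edges, right→sink; max matching = max flow.
Augmenting path u1→v1 (+1); matched 1.
Augmenting path u2→v3 (+1); matched 2.
No augmenting path remains; maximum matching = 2.
König certificate: {u1, v3} is a vertex cover of size 2 (every listed pair touches it), so no matching can be larger.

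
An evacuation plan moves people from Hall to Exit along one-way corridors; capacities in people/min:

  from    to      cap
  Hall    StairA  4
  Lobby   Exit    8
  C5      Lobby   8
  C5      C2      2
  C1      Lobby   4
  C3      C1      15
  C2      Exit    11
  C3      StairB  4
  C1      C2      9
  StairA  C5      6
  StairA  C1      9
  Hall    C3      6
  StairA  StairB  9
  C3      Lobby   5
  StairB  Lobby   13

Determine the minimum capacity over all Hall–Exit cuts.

Augment Hall→C3→Lobby→Exit: bottleneck 5, flow now 5.
Augment Hall→StairA→C1→Lobby→Exit: bottleneck 3, flow now 8.
Augment Hall→StairA→C1→C2→Exit: bottleneck 1, flow now 9.
Augment Hall→C3→C1→C2→Exit: bottleneck 1, flow now 10.
No augmenting path remains; maximum flow = 10.
By max-flow min-cut, the minimum cut capacity equals the max flow.
In the residual graph, reachable from Hall: {Hall}.
Min-cut edges: Hall→StairA (4), Hall→C3 (6); capacity 4 + 6 = 10.

10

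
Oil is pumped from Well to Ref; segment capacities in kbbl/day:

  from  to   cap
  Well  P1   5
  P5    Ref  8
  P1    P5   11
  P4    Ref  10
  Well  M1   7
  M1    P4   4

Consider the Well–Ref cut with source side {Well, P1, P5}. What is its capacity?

Edges leaving {Well, P1, P5}: Well→M1 (7), P5→Ref (8).
Cut capacity = 7 + 8 = 15.

15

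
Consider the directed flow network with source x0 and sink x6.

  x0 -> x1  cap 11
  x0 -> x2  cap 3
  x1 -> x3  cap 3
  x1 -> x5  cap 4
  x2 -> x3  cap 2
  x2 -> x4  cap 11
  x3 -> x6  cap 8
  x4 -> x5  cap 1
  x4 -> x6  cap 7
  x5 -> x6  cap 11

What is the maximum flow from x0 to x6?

10

Augment x0→x1→x3→x6: bottleneck 3, flow now 3.
Augment x0→x1→x5→x6: bottleneck 4, flow now 7.
Augment x0→x2→x3→x6: bottleneck 2, flow now 9.
Augment x0→x2→x4→x6: bottleneck 1, flow now 10.
No augmenting path remains; maximum flow = 10.
In the residual graph, reachable from x0: {x0, x1}.
Min-cut edges: x0→x2 (3), x1→x3 (3), x1→x5 (4); capacity 3 + 3 + 4 = 10.
This cut is saturated, so no flow can exceed 10.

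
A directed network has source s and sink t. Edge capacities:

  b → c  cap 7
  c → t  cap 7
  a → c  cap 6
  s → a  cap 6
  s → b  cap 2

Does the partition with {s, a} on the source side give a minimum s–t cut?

No — its capacity is 8, but the minimum cut has capacity 7.

Given cut capacity: 2 + 6 = 8.
Augment s→a→c→t: bottleneck 6, flow now 6.
Augment s→b→c→t: bottleneck 1, flow now 7.
No augmenting path remains; maximum flow = 7.
In the residual graph, reachable from s: {s, a, b, c}.
Min-cut edges: c→t (7); capacity 7 = 7.
Cut capacity 8 exceeds the max flow 7, so it is not minimum.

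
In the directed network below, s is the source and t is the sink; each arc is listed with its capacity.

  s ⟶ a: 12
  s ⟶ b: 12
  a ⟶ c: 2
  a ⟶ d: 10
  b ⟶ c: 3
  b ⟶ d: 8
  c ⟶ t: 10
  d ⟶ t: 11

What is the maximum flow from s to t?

16

Augment s→a→c→t: bottleneck 2, flow now 2.
Augment s→a→d→t: bottleneck 10, flow now 12.
Augment s→b→c→t: bottleneck 3, flow now 15.
Augment s→b→d→t: bottleneck 1, flow now 16.
No augmenting path remains; maximum flow = 16.
In the residual graph, reachable from s: {s, a, b, d}.
Min-cut edges: a→c (2), b→c (3), d→t (11); capacity 2 + 3 + 11 = 16.
This cut is saturated, so no flow can exceed 16.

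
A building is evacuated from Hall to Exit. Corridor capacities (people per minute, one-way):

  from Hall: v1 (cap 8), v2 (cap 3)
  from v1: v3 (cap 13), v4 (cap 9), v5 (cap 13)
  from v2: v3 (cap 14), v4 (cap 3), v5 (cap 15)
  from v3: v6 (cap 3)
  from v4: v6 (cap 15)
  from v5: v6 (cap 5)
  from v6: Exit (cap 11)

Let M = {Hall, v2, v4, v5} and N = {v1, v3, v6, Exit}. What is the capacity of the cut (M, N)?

42

Edges leaving {Hall, v2, v4, v5}: Hall→v1 (8), v2→v3 (14), v4→v6 (15), v5→v6 (5).
Cut capacity = 8 + 14 + 15 + 5 = 42.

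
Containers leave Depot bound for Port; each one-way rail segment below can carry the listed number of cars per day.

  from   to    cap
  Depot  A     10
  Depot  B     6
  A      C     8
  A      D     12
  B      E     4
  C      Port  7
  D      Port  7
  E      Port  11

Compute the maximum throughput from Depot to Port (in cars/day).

Augment Depot→A→C→Port: bottleneck 7, flow now 7.
Augment Depot→A→D→Port: bottleneck 3, flow now 10.
Augment Depot→B→E→Port: bottleneck 4, flow now 14.
No augmenting path remains; maximum flow = 14.
In the residual graph, reachable from Depot: {Depot, B}.
Min-cut edges: Depot→A (10), B→E (4); capacity 10 + 4 = 14.
This cut is saturated, so no flow can exceed 14.

14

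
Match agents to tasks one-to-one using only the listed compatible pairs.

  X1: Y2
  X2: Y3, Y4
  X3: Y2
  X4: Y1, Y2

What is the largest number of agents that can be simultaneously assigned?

3

Unit-capacity flow: source→left, listed edges, right→sink; max matching = max flow.
Augmenting path X1→Y2 (+1); matched 1.
Augmenting path X2→Y3 (+1); matched 2.
Augmenting path X4→Y1 (+1); matched 3.
No augmenting path remains; maximum matching = 3.
König certificate: {X2, X4, Y2} is a vertex cover of size 3 (every listed pair touches it), so no matching can be larger.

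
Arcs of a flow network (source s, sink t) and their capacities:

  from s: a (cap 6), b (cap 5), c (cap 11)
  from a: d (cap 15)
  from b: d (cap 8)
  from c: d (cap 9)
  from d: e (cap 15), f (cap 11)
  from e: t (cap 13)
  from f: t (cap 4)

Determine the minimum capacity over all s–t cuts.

17

Augment s→a→d→e→t: bottleneck 6, flow now 6.
Augment s→b→d→e→t: bottleneck 5, flow now 11.
Augment s→c→d→e→t: bottleneck 2, flow now 13.
Augment s→c→d→f→t: bottleneck 4, flow now 17.
No augmenting path remains; maximum flow = 17.
By max-flow min-cut, the minimum cut capacity equals the max flow.
In the residual graph, reachable from s: {s, a, b, c, d, e, f}.
Min-cut edges: e→t (13), f→t (4); capacity 13 + 4 = 17.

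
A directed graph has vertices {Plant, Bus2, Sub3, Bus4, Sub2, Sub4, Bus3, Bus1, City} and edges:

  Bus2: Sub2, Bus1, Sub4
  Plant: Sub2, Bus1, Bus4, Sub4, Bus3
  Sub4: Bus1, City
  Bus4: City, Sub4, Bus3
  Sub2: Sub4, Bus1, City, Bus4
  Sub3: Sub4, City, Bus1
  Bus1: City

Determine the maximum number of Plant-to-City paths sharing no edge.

4

Assign every edge capacity 1; by Menger, the answer equals the max flow.
Path Plant→Bus4→City (+1); total 1.
Path Plant→Sub2→City (+1); total 2.
Path Plant→Sub4→City (+1); total 3.
Path Plant→Bus1→City (+1); total 4.
No residual Plant→City path; max flow = 4.
Certifying cut of size 4: {Plant→Bus1, Plant→Bus4, Plant→Sub2, Plant→Sub4}.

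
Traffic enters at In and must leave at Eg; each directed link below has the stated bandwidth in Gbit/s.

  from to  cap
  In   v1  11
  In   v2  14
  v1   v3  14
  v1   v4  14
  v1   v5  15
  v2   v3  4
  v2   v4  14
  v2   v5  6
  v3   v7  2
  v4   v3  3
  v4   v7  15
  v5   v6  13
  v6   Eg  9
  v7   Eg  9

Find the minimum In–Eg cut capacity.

Augment In→v1→v3→v7→Eg: bottleneck 2, flow now 2.
Augment In→v1→v4→v7→Eg: bottleneck 7, flow now 9.
Augment In→v1→v5→v6→Eg: bottleneck 2, flow now 11.
Augment In→v2→v5→v6→Eg: bottleneck 6, flow now 17.
Augment In→v2→v3→v1→v5→v6→Eg: bottleneck 1, flow now 18. (uses reverse residual edge)
No augmenting path remains; maximum flow = 18.
By max-flow min-cut, the minimum cut capacity equals the max flow.
In the residual graph, reachable from In: {In, v1, v2, v3, v4, v5, v6, v7}.
Min-cut edges: v6→Eg (9), v7→Eg (9); capacity 9 + 9 = 18.

18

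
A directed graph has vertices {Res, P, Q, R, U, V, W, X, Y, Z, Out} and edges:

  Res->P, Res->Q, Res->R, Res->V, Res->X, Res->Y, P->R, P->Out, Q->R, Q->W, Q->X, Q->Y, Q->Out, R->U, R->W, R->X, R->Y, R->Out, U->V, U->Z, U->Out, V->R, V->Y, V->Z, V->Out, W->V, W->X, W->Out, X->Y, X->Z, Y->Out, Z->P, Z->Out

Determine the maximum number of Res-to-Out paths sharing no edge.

6

Assign every edge capacity 1; by Menger, the answer equals the max flow.
Path Res→P→Out (+1); total 1.
Path Res→Q→Out (+1); total 2.
Path Res→R→Out (+1); total 3.
Path Res→V→Out (+1); total 4.
Path Res→Y→Out (+1); total 5.
Path Res→X→Z→Out (+1); total 6.
No residual Res→Out path; max flow = 6.
Certifying cut of size 6: {Res→P, Res→Q, Res→R, Res→V, Res→X, Res→Y}.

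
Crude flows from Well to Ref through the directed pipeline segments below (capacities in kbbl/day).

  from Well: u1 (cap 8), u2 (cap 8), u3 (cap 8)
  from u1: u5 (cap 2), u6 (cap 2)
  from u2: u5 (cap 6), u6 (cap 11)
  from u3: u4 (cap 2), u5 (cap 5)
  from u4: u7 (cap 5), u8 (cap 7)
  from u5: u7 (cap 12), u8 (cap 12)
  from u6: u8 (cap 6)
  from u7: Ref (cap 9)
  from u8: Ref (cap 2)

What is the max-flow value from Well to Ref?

11

Augment Well→u1→u5→u7→Ref: bottleneck 2, flow now 2.
Augment Well→u1→u6→u8→Ref: bottleneck 2, flow now 4.
Augment Well→u2→u5→u7→Ref: bottleneck 6, flow now 10.
Augment Well→u3→u4→u7→Ref: bottleneck 1, flow now 11.
No augmenting path remains; maximum flow = 11.
In the residual graph, reachable from Well: {Well, u1, u2, u3, u4, u5, u6, u7, u8}.
Min-cut edges: u7→Ref (9), u8→Ref (2); capacity 9 + 2 = 11.
This cut is saturated, so no flow can exceed 11.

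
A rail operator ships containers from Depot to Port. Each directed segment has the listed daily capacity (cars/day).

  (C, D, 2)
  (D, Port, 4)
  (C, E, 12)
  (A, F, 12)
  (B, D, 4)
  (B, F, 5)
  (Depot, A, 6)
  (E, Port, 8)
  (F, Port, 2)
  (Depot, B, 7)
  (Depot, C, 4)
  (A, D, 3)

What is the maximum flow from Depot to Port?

10

Augment Depot→A→D→Port: bottleneck 3, flow now 3.
Augment Depot→A→F→Port: bottleneck 2, flow now 5.
Augment Depot→B→D→Port: bottleneck 1, flow now 6.
Augment Depot→C→E→Port: bottleneck 4, flow now 10.
No augmenting path remains; maximum flow = 10.
In the residual graph, reachable from Depot: {Depot, A, B, D, F}.
Min-cut edges: Depot→C (4), D→Port (4), F→Port (2); capacity 4 + 4 + 2 = 10.
This cut is saturated, so no flow can exceed 10.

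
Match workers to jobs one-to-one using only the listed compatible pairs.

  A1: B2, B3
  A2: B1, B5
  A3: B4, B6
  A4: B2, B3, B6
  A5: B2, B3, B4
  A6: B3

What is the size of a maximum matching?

5

Unit-capacity flow: source→left, listed edges, right→sink; max matching = max flow.
Augmenting path A1→B2 (+1); matched 1.
Augmenting path A2→B1 (+1); matched 2.
Augmenting path A3→B4 (+1); matched 3.
Augmenting path A4→B3 (+1); matched 4.
Augmenting path A5→B3→A4→B6 (+1); matched 5.
No augmenting path remains; maximum matching = 5.
König certificate: {A2, B2, B3, B4, B6} is a vertex cover of size 5 (every listed pair touches it), so no matching can be larger.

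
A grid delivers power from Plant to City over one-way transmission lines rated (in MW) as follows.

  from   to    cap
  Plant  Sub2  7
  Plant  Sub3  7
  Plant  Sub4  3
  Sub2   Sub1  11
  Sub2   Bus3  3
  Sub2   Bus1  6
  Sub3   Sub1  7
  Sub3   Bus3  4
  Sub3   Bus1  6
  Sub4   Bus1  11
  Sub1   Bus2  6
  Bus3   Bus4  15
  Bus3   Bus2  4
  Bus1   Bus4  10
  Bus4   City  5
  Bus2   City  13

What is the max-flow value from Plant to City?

15

Augment Plant→Sub2→Sub1→Bus2→City: bottleneck 6, flow now 6.
Augment Plant→Sub2→Bus3→Bus4→City: bottleneck 1, flow now 7.
Augment Plant→Sub3→Bus3→Bus4→City: bottleneck 4, flow now 11.
Augment Plant→Sub3→Sub1→Sub2→Bus3→Bus2→City: bottleneck 2, flow now 13. (uses reverse residual edge)
Augment Plant→Sub3→Bus1→Bus4→Bus3→Bus2→City: bottleneck 1, flow now 14. (uses reverse residual edge)
Augment Plant→Sub4→Bus1→Bus4→Bus3→Bus2→City: bottleneck 1, flow now 15. (uses reverse residual edge)
No augmenting path remains; maximum flow = 15.
In the residual graph, reachable from Plant: {Plant, Sub2, Sub3, Sub4, Sub1, Bus3, Bus1, Bus4}.
Min-cut edges: Sub1→Bus2 (6), Bus3→Bus2 (4), Bus4→City (5); capacity 6 + 4 + 5 = 15.
This cut is saturated, so no flow can exceed 15.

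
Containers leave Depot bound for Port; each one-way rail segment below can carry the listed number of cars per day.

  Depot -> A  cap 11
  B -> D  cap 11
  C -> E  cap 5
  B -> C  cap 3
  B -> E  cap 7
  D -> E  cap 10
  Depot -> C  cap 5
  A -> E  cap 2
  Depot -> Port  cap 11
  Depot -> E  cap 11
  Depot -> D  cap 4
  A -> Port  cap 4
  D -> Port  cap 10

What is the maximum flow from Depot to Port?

19

Augment Depot→Port: bottleneck 11, flow now 11.
Augment Depot→A→Port: bottleneck 4, flow now 15.
Augment Depot→D→Port: bottleneck 4, flow now 19.
No augmenting path remains; maximum flow = 19.
In the residual graph, reachable from Depot: {Depot, A, C, E}.
Min-cut edges: Depot→D (4), Depot→Port (11), A→Port (4); capacity 4 + 11 + 4 = 19.
This cut is saturated, so no flow can exceed 19.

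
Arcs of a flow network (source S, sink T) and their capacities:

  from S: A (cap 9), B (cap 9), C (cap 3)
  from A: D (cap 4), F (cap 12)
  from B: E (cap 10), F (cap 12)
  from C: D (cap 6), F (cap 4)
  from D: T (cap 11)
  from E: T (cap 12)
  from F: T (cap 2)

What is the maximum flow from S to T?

18

Augment S→A→D→T: bottleneck 4, flow now 4.
Augment S→A→F→T: bottleneck 2, flow now 6.
Augment S→B→E→T: bottleneck 9, flow now 15.
Augment S→C→D→T: bottleneck 3, flow now 18.
No augmenting path remains; maximum flow = 18.
In the residual graph, reachable from S: {S, A, F}.
Min-cut edges: S→B (9), S→C (3), A→D (4), F→T (2); capacity 9 + 3 + 4 + 2 = 18.
This cut is saturated, so no flow can exceed 18.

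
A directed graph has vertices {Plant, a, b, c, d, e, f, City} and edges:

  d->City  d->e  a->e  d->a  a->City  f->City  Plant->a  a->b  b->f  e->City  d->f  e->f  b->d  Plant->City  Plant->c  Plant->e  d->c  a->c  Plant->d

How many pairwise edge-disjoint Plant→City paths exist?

Assign every edge capacity 1; by Menger, the answer equals the max flow.
Path Plant→City (+1); total 1.
Path Plant→a→City (+1); total 2.
Path Plant→d→City (+1); total 3.
Path Plant→e→City (+1); total 4.
No residual Plant→City path; max flow = 4.
Certifying cut of size 4: {Plant→City, Plant→a, Plant→d, Plant→e}.

4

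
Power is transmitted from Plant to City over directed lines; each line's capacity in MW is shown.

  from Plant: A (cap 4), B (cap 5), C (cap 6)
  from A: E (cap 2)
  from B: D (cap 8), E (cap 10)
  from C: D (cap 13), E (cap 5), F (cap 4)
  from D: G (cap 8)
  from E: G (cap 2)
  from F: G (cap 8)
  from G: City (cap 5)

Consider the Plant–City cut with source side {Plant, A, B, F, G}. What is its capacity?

Edges leaving {Plant, A, B, F, G}: Plant→C (6), A→E (2), B→D (8), B→E (10), G→City (5).
Cut capacity = 6 + 2 + 8 + 10 + 5 = 31.

31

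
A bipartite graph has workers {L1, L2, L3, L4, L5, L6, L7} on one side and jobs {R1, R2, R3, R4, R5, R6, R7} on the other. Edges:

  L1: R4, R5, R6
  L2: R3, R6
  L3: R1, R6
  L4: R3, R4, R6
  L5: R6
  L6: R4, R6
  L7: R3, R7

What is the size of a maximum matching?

Unit-capacity flow: source→left, listed edges, right→sink; max matching = max flow.
Augmenting path L1→R4 (+1); matched 1.
Augmenting path L2→R3 (+1); matched 2.
Augmenting path L3→R1 (+1); matched 3.
Augmenting path L4→R6 (+1); matched 4.
Augmenting path L7→R7 (+1); matched 5.
Augmenting path L6→R4→L1→R5 (+1); matched 6.
No augmenting path remains; maximum matching = 6.
König certificate: {L1, L3, L7, R3, R4, R6} is a vertex cover of size 6 (every listed pair touches it), so no matching can be larger.

6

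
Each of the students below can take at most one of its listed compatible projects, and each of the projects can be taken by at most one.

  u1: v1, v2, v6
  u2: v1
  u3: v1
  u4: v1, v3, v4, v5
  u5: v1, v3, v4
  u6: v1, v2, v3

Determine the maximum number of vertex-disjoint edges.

Unit-capacity flow: source→left, listed edges, right→sink; max matching = max flow.
Augmenting path u1→v1 (+1); matched 1.
Augmenting path u4→v3 (+1); matched 2.
Augmenting path u5→v4 (+1); matched 3.
Augmenting path u6→v2 (+1); matched 4.
Augmenting path u2→v1→u1→v6 (+1); matched 5.
No augmenting path remains; maximum matching = 5.
König certificate: {u1, u4, u5, u6, v1} is a vertex cover of size 5 (every listed pair touches it), so no matching can be larger.

5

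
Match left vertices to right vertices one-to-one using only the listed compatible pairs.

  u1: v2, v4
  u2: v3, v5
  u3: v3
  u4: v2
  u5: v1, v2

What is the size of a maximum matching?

Unit-capacity flow: source→left, listed edges, right→sink; max matching = max flow.
Augmenting path u1→v2 (+1); matched 1.
Augmenting path u2→v3 (+1); matched 2.
Augmenting path u5→v1 (+1); matched 3.
Augmenting path u3→v3→u2→v5 (+1); matched 4.
Augmenting path u4→v2→u1→v4 (+1); matched 5.
No augmenting path remains; maximum matching = 5.
König certificate: {u1, u2, u3, u4, u5} is a vertex cover of size 5 (every listed pair touches it), so no matching can be larger.

5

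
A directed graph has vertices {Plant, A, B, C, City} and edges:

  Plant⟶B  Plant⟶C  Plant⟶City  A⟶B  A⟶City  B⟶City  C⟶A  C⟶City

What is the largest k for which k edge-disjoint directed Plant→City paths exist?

Assign every edge capacity 1; by Menger, the answer equals the max flow.
Path Plant→City (+1); total 1.
Path Plant→B→City (+1); total 2.
Path Plant→C→City (+1); total 3.
No residual Plant→City path; max flow = 3.
Certifying cut of size 3: {Plant→B, Plant→C, Plant→City}.

3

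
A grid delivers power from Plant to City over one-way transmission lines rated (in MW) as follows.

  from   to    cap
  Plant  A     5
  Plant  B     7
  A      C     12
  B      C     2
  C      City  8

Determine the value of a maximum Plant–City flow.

Augment Plant→A→C→City: bottleneck 5, flow now 5.
Augment Plant→B→C→City: bottleneck 2, flow now 7.
No augmenting path remains; maximum flow = 7.
In the residual graph, reachable from Plant: {Plant, B}.
Min-cut edges: Plant→A (5), B→C (2); capacity 5 + 2 = 7.
This cut is saturated, so no flow can exceed 7.

7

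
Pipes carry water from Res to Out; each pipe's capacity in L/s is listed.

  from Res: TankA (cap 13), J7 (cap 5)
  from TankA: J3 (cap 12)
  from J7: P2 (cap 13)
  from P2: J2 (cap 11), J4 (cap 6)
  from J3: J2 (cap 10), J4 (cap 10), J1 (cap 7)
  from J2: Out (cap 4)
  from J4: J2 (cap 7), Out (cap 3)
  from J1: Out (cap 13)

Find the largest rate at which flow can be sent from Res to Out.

Augment Res→TankA→J3→J2→Out: bottleneck 4, flow now 4.
Augment Res→TankA→J3→J4→Out: bottleneck 3, flow now 7.
Augment Res→TankA→J3→J1→Out: bottleneck 5, flow now 12.
Augment Res→J7→P2→J2→J3→J1→Out: bottleneck 2, flow now 14. (uses reverse residual edge)
No augmenting path remains; maximum flow = 14.
In the residual graph, reachable from Res: {Res, TankA, J7, P2, J3, J2, J4}.
Min-cut edges: J3→J1 (7), J2→Out (4), J4→Out (3); capacity 7 + 4 + 3 = 14.
This cut is saturated, so no flow can exceed 14.

14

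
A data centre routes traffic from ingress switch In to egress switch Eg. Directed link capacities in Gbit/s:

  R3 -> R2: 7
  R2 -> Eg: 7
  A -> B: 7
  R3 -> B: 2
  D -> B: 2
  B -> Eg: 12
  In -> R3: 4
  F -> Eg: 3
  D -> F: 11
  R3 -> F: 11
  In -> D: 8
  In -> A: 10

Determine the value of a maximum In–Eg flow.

16

Augment In→R3→F→Eg: bottleneck 3, flow now 3.
Augment In→R3→R2→Eg: bottleneck 1, flow now 4.
Augment In→D→B→Eg: bottleneck 2, flow now 6.
Augment In→A→B→Eg: bottleneck 7, flow now 13.
Augment In→D→F→R3→R2→Eg: bottleneck 3, flow now 16. (uses reverse residual edge)
No augmenting path remains; maximum flow = 16.
In the residual graph, reachable from In: {In, D, A, F}.
Min-cut edges: In→R3 (4), D→B (2), A→B (7), F→Eg (3); capacity 4 + 2 + 7 + 3 = 16.
This cut is saturated, so no flow can exceed 16.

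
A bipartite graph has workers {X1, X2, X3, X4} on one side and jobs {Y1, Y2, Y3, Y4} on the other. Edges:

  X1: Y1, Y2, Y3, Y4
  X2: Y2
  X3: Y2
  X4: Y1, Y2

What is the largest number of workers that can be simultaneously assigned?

Unit-capacity flow: source→left, listed edges, right→sink; max matching = max flow.
Augmenting path X1→Y1 (+1); matched 1.
Augmenting path X2→Y2 (+1); matched 2.
Augmenting path X4→Y1→X1→Y3 (+1); matched 3.
No augmenting path remains; maximum matching = 3.
König certificate: {X1, X4, Y2} is a vertex cover of size 3 (every listed pair touches it), so no matching can be larger.

3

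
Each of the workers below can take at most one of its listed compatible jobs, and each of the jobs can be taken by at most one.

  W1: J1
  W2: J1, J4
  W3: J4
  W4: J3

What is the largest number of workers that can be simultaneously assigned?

3

Unit-capacity flow: source→left, listed edges, right→sink; max matching = max flow.
Augmenting path W1→J1 (+1); matched 1.
Augmenting path W2→J4 (+1); matched 2.
Augmenting path W4→J3 (+1); matched 3.
No augmenting path remains; maximum matching = 3.
König certificate: {W4, J1, J4} is a vertex cover of size 3 (every listed pair touches it), so no matching can be larger.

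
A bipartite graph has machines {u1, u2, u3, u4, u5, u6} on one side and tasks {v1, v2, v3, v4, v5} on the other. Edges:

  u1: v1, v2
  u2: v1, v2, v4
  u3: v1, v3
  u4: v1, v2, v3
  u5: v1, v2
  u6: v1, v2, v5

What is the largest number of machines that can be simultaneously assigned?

Unit-capacity flow: source→left, listed edges, right→sink; max matching = max flow.
Augmenting path u1→v1 (+1); matched 1.
Augmenting path u2→v2 (+1); matched 2.
Augmenting path u3→v3 (+1); matched 3.
Augmenting path u6→v5 (+1); matched 4.
Augmenting path u4→v2→u2→v4 (+1); matched 5.
No augmenting path remains; maximum matching = 5.
König certificate: {u2, u6, v1, v2, v3} is a vertex cover of size 5 (every listed pair touches it), so no matching can be larger.

5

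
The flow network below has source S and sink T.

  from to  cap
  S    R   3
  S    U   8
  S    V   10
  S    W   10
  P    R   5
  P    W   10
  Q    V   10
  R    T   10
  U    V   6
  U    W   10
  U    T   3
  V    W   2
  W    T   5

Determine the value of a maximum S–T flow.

11

Augment S→R→T: bottleneck 3, flow now 3.
Augment S→U→T: bottleneck 3, flow now 6.
Augment S→W→T: bottleneck 5, flow now 11.
No augmenting path remains; maximum flow = 11.
In the residual graph, reachable from S: {S, U, V, W}.
Min-cut edges: S→R (3), U→T (3), W→T (5); capacity 3 + 3 + 5 = 11.
This cut is saturated, so no flow can exceed 11.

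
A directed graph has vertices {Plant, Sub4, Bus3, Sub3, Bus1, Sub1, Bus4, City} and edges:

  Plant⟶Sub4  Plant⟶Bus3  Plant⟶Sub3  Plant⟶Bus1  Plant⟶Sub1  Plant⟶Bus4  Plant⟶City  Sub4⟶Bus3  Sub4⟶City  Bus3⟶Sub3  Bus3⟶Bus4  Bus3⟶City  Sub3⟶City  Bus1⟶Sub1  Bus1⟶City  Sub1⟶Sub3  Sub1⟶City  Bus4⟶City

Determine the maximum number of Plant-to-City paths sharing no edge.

7

Assign every edge capacity 1; by Menger, the answer equals the max flow.
Path Plant→City (+1); total 1.
Path Plant→Sub4→City (+1); total 2.
Path Plant→Bus3→City (+1); total 3.
Path Plant→Sub3→City (+1); total 4.
Path Plant→Bus1→City (+1); total 5.
Path Plant→Sub1→City (+1); total 6.
Path Plant→Bus4→City (+1); total 7.
No residual Plant→City path; max flow = 7.
Certifying cut of size 7: {Plant→Bus1, Plant→Bus3, Plant→Bus4, Plant→City, Plant→Sub1, Plant→Sub3, Plant→Sub4}.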